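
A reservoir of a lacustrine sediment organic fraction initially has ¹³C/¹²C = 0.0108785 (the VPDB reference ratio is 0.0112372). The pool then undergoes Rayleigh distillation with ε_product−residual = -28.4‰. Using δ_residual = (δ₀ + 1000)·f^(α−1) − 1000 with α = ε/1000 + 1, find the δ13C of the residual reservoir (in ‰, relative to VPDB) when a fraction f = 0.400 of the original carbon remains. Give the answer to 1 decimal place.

-6.4‰

δ₀ = (0.0108785/0.0112372 − 1)×1000 = (0.968079 − 1)×1000 = -31.921‰
α − 1 = ε/1000 = -0.0284
f^(α−1) = 0.400^(-0.0284) = 1.026364
δ_res = (-31.921 + 1000) × 1.026364 − 1000 = 993.602 − 1000 = -6.40‰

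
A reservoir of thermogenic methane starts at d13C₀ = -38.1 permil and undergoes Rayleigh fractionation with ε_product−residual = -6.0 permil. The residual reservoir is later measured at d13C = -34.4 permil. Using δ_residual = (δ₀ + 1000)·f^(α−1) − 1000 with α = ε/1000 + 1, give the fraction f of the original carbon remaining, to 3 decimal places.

0.527

α − 1 = ε/1000 = -0.0060
(δ_res + 1000)/(δ₀ + 1000) = (-34.4 + 1000)/(-38.1 + 1000) = 965.6/961.9 = 1.003847
f = 1.003847^(1/-0.0060) = exp(ln(1.003847)/-0.0060) = exp(0.00384/-0.0060)
f = exp(-0.6399) = 0.5274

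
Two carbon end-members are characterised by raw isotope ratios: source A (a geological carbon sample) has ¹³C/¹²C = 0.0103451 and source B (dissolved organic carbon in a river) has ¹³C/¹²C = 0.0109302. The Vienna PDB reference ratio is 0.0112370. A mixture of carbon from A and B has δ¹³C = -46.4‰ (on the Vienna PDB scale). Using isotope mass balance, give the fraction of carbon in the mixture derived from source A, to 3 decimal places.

δ_A = (0.0103451/0.0112370 − 1)×1000 = (0.920628 − 1)×1000 = -79.372‰
δ_B = (0.0109302/0.0112370 − 1)×1000 = (0.972697 − 1)×1000 = -27.303‰
f_A = (δ_mix − δ_B)/(δ_A − δ_B) = (-46.4 − (-27.303))/(-79.372 − (-27.303))
f_A = -19.097 / -52.069 = 0.3668

0.367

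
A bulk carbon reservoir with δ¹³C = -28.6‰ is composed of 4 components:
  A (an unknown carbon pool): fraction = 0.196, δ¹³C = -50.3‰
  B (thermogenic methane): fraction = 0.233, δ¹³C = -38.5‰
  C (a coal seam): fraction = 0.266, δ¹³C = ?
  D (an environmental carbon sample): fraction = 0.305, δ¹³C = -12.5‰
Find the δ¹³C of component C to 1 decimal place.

-22.4‰

Isotope mass balance: δ_bulk = Σ fᵢ·δᵢ.
-28.6 = 0.196×(-50.3) + 0.233×(-38.5) + 0.266×δ_C + 0.305×(-12.5)
0.266·δ_C = -28.6 − (-22.642) = -5.958
δ_C = -5.958 / 0.266 = -22.40‰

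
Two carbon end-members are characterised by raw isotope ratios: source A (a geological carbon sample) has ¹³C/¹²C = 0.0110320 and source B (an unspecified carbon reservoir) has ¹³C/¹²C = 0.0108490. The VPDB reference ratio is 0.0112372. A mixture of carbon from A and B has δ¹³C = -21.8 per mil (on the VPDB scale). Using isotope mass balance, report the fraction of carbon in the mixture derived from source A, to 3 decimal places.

0.783

δ_A = (0.0110320/0.0112372 − 1)×1000 = (0.981739 − 1)×1000 = -18.261 per mil
δ_B = (0.0108490/0.0112372 − 1)×1000 = (0.965454 − 1)×1000 = -34.546 per mil
f_A = (δ_mix − δ_B)/(δ_A − δ_B) = (-21.8 − (-34.546))/(-18.261 − (-34.546))
f_A = 12.746 / 16.285 = 0.7827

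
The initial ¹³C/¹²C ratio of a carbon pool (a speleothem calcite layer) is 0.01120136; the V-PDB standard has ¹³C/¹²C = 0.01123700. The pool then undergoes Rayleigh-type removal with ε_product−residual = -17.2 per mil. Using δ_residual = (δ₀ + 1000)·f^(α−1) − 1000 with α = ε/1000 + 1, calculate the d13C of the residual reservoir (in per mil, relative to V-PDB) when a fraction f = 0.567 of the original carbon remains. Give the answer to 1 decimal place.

δ₀ = (0.01120136/0.01123700 − 1)×1000 = (0.996828 − 1)×1000 = -3.172 per mil
α − 1 = ε/1000 = -0.0172
f^(α−1) = 0.567^(-0.0172) = 1.009807
δ_res = (-3.172 + 1000) × 1.009807 − 1000 = 1006.604 − 1000 = 6.60 per mil

6.6 per mil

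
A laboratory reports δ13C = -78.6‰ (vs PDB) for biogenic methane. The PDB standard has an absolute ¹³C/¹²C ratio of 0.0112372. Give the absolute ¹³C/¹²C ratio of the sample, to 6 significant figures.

R_sample = R_standard × (δ13C/1000 + 1)
R_sample = 0.0112372 × (-78.6/1000 + 1) = 0.0112372 × 0.921400
R_sample = 0.0103540

0.0103540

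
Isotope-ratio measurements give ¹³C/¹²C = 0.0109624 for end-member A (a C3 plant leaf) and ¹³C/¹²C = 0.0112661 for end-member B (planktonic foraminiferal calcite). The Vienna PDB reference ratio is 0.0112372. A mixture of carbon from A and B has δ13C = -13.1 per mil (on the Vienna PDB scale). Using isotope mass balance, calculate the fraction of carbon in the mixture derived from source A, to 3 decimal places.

0.580

δ_A = (0.0109624/0.0112372 − 1)×1000 = (0.975546 − 1)×1000 = -24.454 per mil
δ_B = (0.0112661/0.0112372 − 1)×1000 = (1.002572 − 1)×1000 = 2.572 per mil
f_A = (δ_mix − δ_B)/(δ_A − δ_B) = (-13.1 − (2.572))/(-24.454 − (2.572))
f_A = -15.672 / -27.026 = 0.5799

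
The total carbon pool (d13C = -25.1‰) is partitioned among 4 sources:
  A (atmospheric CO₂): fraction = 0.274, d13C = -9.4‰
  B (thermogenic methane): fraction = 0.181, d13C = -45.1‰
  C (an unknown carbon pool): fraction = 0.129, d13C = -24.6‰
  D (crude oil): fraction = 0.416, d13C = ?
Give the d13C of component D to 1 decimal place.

Isotope mass balance: δ_bulk = Σ fᵢ·δᵢ.
-25.1 = 0.274×(-9.4) + 0.181×(-45.1) + 0.129×(-24.6) + 0.416×δ_D
0.416·δ_D = -25.1 − (-13.912) = -11.188
δ_D = -11.188 / 0.416 = -26.89‰

-26.9‰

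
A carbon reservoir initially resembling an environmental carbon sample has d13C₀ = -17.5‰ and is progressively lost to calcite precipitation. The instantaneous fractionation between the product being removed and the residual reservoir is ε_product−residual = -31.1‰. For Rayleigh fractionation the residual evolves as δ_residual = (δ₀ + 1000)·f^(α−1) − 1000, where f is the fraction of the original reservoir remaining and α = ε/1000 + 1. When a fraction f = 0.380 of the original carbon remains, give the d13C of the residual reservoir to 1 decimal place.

12.5‰

Rayleigh residual: δ_res = (δ₀ + 1000)·f^(α−1) − 1000
α = ε/1000 + 1 = 0.96890, so α − 1 = -0.03110
f^(α−1) = 0.380^(-0.03110) = 1.030549
δ_res = (-17.5 + 1000) × 1.030549 − 1000 = 1012.515 − 1000 = 12.51‰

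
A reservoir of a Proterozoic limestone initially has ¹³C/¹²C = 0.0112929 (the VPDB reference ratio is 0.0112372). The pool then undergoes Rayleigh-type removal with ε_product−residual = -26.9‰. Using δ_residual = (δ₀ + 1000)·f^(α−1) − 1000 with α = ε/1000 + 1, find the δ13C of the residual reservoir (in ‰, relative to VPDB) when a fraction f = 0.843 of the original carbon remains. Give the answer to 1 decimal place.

9.6‰

δ₀ = (0.0112929/0.0112372 − 1)×1000 = (1.004957 − 1)×1000 = 4.957‰
α − 1 = ε/1000 = -0.0269
f^(α−1) = 0.843^(-0.0269) = 1.004605
δ_res = (4.957 + 1000) × 1.004605 − 1000 = 1009.584 − 1000 = 9.58‰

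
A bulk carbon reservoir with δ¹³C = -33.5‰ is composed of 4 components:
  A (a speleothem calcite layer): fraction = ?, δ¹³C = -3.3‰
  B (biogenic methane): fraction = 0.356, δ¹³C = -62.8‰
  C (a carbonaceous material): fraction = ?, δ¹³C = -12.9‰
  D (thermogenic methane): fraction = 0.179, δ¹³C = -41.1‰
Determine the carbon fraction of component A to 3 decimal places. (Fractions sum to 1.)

0.230

Let f_A and f_C be the unknown fractions; fractions sum to 1 so f_A + f_C = 0.465.
Mass balance: Σ fᵢ·δᵢ = δ_bulk ⇒ f_A·(-3.3) + f_C·(-12.9) = -33.5 − (-29.714) = -3.786
Substitute f_C = 0.465 − f_A:
f_A·(-3.3 − -12.9) = -3.786 − 0.465×(-12.9) = 2.212
f_A = 2.212 / 9.6 = 0.2304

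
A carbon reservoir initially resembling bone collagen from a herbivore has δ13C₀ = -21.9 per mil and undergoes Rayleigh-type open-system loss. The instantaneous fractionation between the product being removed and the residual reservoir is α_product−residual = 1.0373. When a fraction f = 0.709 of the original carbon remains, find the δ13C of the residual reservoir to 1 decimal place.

-34.4 per mil

Rayleigh residual: δ_res = (δ₀ + 1000)·f^(α−1) − 1000
α − 1 = 0.03730
f^(α−1) = 0.709^(0.03730) = 0.987254
δ_res = (-21.9 + 1000) × 0.987254 − 1000 = 965.634 − 1000 = -34.37 per mil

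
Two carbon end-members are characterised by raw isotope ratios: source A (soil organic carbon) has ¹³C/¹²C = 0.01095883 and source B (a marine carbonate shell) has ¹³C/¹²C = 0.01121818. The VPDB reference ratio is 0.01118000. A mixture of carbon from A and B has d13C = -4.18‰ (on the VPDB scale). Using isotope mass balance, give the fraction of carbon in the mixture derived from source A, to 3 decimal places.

0.327

δ_A = (0.01095883/0.01118000 − 1)×1000 = (0.980217 − 1)×1000 = -19.783‰
δ_B = (0.01121818/0.01118000 − 1)×1000 = (1.003415 − 1)×1000 = 3.415‰
f_A = (δ_mix − δ_B)/(δ_A − δ_B) = (-4.18 − (3.415))/(-19.783 − (3.415))
f_A = -7.595 / -23.198 = 0.3274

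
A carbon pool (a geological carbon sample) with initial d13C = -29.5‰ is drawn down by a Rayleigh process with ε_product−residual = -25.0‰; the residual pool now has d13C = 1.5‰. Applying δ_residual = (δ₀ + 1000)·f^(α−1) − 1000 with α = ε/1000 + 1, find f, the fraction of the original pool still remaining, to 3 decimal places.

α − 1 = ε/1000 = -0.0250
(δ_res + 1000)/(δ₀ + 1000) = (1.5 + 1000)/(-29.5 + 1000) = 1001.5/970.5 = 1.031942
f = 1.031942^(1/-0.0250) = exp(ln(1.031942)/-0.0250) = exp(0.03144/-0.0250)
f = exp(-1.2577) = 0.2843

0.284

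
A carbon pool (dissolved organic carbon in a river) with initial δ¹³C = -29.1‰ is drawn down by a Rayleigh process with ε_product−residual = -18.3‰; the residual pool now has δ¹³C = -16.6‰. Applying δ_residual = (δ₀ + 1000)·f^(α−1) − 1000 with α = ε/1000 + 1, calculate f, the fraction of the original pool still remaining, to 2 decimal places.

0.50

α − 1 = ε/1000 = -0.0183
(δ_res + 1000)/(δ₀ + 1000) = (-16.6 + 1000)/(-29.1 + 1000) = 983.4/970.9 = 1.012875
f = 1.012875^(1/-0.0183) = exp(ln(1.012875)/-0.0183) = exp(0.01279/-0.0183)
f = exp(-0.6990) = 0.4971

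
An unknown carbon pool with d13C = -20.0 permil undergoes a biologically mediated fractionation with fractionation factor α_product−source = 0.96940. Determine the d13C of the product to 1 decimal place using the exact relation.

δ_product = (δ_source + 1000)·α − 1000
δ_product = (-20.0 + 1000) × 0.96940 − 1000
δ_product = 950.012 − 1000 = -49.99 permil

-50.0 permil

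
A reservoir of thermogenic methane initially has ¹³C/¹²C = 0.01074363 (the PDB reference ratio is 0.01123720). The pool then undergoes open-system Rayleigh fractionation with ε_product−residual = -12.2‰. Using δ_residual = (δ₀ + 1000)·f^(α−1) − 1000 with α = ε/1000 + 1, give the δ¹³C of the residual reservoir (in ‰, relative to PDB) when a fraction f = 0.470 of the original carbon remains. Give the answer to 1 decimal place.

δ₀ = (0.01074363/0.01123720 − 1)×1000 = (0.956077 − 1)×1000 = -43.923‰
α − 1 = ε/1000 = -0.0122
f^(α−1) = 0.470^(-0.0122) = 1.009254
δ_res = (-43.923 + 1000) × 1.009254 − 1000 = 964.925 − 1000 = -35.08‰

-35.1‰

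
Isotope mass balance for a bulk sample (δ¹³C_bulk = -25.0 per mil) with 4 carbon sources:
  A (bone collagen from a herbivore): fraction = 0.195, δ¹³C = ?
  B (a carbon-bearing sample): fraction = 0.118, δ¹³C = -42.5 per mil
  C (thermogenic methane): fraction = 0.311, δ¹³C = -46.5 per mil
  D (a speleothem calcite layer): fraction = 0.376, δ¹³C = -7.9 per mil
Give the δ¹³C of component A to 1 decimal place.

Isotope mass balance: δ_bulk = Σ fᵢ·δᵢ.
-25.0 = 0.195×δ_A + 0.118×(-42.5) + 0.311×(-46.5) + 0.376×(-7.9)
0.195·δ_A = -25.0 − (-22.447) = -2.553
δ_A = -2.553 / 0.195 = -13.09 per mil

-13.1 per mil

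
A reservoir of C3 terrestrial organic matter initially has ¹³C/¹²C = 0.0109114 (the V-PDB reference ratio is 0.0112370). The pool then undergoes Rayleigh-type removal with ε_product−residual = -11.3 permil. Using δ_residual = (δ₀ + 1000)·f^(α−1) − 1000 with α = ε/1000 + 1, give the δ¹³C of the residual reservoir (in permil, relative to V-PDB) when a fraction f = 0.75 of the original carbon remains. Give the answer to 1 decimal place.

δ₀ = (0.0109114/0.0112370 − 1)×1000 = (0.971024 − 1)×1000 = -28.976 permil
α − 1 = ε/1000 = -0.0113
f^(α−1) = 0.75^(-0.0113) = 1.003256
δ_res = (-28.976 + 1000) × 1.003256 − 1000 = 974.186 − 1000 = -25.81 permil

-25.8 permil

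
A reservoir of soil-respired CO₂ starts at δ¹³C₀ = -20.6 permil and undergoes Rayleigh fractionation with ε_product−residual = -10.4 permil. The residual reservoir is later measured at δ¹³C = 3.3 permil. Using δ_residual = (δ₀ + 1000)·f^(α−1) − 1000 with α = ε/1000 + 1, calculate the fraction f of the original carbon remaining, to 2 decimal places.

0.10

α − 1 = ε/1000 = -0.0104
(δ_res + 1000)/(δ₀ + 1000) = (3.3 + 1000)/(-20.6 + 1000) = 1003.3/979.4 = 1.024403
f = 1.024403^(1/-0.0104) = exp(ln(1.024403)/-0.0104) = exp(0.02411/-0.0104)
f = exp(-2.3182) = 0.0984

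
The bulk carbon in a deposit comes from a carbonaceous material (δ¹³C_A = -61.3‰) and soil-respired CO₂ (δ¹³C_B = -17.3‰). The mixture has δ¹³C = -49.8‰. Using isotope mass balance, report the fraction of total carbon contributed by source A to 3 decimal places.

0.739

δ_mix = f_A·δ_A + (1 − f_A)·δ_B  ⇒  f_A = (δ_mix − δ_B)/(δ_A − δ_B)
f_A = (-49.8 − (-17.3)) / (-61.3 − (-17.3))
f_A = -32.5 / -44.0 = 0.7386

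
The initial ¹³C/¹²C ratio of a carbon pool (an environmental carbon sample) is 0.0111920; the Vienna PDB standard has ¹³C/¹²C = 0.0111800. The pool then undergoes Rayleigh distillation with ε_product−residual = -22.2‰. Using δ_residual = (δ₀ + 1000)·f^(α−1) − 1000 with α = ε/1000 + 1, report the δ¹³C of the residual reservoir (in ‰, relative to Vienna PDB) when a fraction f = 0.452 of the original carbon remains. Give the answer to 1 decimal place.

18.9‰

δ₀ = (0.0111920/0.0111800 − 1)×1000 = (1.001073 − 1)×1000 = 1.073‰
α − 1 = ε/1000 = -0.0222
f^(α−1) = 0.452^(-0.0222) = 1.017785
δ_res = (1.073 + 1000) × 1.017785 − 1000 = 1018.877 − 1000 = 18.88‰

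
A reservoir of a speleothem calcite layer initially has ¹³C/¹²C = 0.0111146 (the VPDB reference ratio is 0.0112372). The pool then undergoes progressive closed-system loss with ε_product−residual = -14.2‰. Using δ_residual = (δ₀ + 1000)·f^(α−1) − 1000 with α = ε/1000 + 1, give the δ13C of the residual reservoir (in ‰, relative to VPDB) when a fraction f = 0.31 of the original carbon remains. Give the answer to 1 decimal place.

δ₀ = (0.0111146/0.0112372 − 1)×1000 = (0.989090 − 1)×1000 = -10.910‰
α − 1 = ε/1000 = -0.0142
f^(α−1) = 0.31^(-0.0142) = 1.016770
δ_res = (-10.910 + 1000) × 1.016770 − 1000 = 1005.677 − 1000 = 5.68‰

5.7‰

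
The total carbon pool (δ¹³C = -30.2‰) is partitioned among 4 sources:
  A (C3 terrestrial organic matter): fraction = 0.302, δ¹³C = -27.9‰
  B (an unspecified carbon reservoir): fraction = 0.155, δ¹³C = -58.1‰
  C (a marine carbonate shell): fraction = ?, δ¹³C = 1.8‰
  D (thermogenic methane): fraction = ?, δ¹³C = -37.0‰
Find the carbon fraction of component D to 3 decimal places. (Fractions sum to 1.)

Let f_D and f_C be the unknown fractions; fractions sum to 1 so f_D + f_C = 0.543.
Mass balance: Σ fᵢ·δᵢ = δ_bulk ⇒ f_D·(-37.0) + f_C·(1.8) = -30.2 − (-17.431) = -12.769
Substitute f_C = 0.543 − f_D:
f_D·(-37.0 − 1.8) = -12.769 − 0.543×(1.8) = -13.746
f_D = -13.746 / -38.8 = 0.3543

0.354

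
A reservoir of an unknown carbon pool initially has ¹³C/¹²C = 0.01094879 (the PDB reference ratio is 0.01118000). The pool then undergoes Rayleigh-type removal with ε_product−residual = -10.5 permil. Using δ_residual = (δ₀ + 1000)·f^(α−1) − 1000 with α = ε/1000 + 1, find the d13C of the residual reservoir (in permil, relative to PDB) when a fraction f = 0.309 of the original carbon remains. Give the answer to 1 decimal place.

-8.5 permil

δ₀ = (0.01094879/0.01118000 − 1)×1000 = (0.979319 − 1)×1000 = -20.681 permil
α − 1 = ε/1000 = -0.0105
f^(α−1) = 0.309^(-0.0105) = 1.012408
δ_res = (-20.681 + 1000) × 1.012408 − 1000 = 991.470 − 1000 = -8.53 permil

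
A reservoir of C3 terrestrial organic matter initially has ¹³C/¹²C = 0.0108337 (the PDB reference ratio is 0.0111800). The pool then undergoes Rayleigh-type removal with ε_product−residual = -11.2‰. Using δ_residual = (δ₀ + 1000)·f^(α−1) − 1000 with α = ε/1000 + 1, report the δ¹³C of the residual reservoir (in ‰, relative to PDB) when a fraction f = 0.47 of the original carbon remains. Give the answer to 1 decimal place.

-22.7‰

δ₀ = (0.0108337/0.0111800 − 1)×1000 = (0.969025 − 1)×1000 = -30.975‰
α − 1 = ε/1000 = -0.0112
f^(α−1) = 0.47^(-0.0112) = 1.008492
δ_res = (-30.975 + 1000) × 1.008492 − 1000 = 977.254 − 1000 = -22.75‰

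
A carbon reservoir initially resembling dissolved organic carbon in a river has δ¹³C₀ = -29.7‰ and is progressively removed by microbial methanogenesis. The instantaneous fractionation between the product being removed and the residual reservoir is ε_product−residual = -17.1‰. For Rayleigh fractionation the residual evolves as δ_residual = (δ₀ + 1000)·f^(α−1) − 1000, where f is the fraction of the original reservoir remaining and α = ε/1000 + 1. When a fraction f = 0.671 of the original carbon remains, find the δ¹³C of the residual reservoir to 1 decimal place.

Rayleigh residual: δ_res = (δ₀ + 1000)·f^(α−1) − 1000
α = ε/1000 + 1 = 0.98290, so α − 1 = -0.01710
f^(α−1) = 0.671^(-0.01710) = 1.006846
δ_res = (-29.7 + 1000) × 1.006846 − 1000 = 976.943 − 1000 = -23.06‰

-23.1‰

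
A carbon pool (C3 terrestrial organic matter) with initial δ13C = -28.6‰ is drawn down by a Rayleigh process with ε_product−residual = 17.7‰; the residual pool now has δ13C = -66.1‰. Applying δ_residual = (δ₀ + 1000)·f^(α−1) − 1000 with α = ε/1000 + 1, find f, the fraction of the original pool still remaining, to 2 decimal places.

α − 1 = ε/1000 = 0.0177
(δ_res + 1000)/(δ₀ + 1000) = (-66.1 + 1000)/(-28.6 + 1000) = 933.9/971.4 = 0.961396
f = 0.961396^(1/0.0177) = exp(ln(0.961396)/0.0177) = exp(-0.03937/0.0177)
f = exp(-2.2242) = 0.1082

0.11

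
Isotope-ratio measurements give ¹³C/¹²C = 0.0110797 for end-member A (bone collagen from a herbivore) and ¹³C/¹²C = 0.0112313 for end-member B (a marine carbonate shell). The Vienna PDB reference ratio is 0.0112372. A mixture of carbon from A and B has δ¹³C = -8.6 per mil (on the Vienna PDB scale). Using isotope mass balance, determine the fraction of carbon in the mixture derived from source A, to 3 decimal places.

δ_A = (0.0110797/0.0112372 − 1)×1000 = (0.985984 − 1)×1000 = -14.016 per mil
δ_B = (0.0112313/0.0112372 − 1)×1000 = (0.999475 − 1)×1000 = -0.525 per mil
f_A = (δ_mix − δ_B)/(δ_A − δ_B) = (-8.6 − (-0.525))/(-14.016 − (-0.525))
f_A = -8.075 / -13.491 = 0.5985

0.599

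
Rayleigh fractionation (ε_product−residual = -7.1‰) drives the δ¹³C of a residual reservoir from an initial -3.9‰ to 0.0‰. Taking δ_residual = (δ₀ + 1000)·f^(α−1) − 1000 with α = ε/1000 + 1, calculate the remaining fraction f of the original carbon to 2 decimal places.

α − 1 = ε/1000 = -0.0071
(δ_res + 1000)/(δ₀ + 1000) = (0.0 + 1000)/(-3.9 + 1000) = 1000.0/996.1 = 1.003915
f = 1.003915^(1/-0.0071) = exp(ln(1.003915)/-0.0071) = exp(0.00391/-0.0071)
f = exp(-0.5504) = 0.5767

0.58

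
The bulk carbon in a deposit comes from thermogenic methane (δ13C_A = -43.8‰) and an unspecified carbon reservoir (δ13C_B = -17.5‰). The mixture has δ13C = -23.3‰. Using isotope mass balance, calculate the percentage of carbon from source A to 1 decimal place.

22.1%

δ_mix = f_A·δ_A + (1 − f_A)·δ_B  ⇒  f_A = (δ_mix − δ_B)/(δ_A − δ_B)
f_A = (-23.3 − (-17.5)) / (-43.8 − (-17.5))
f_A = -5.8 / -26.3 = 0.2205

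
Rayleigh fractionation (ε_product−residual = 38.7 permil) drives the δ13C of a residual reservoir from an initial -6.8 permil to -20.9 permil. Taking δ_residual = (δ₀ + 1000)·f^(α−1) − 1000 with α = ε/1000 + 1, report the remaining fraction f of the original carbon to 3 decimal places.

α − 1 = ε/1000 = 0.0387
(δ_res + 1000)/(δ₀ + 1000) = (-20.9 + 1000)/(-6.8 + 1000) = 979.1/993.2 = 0.985803
f = 0.985803^(1/0.0387) = exp(ln(0.985803)/0.0387) = exp(-0.01430/0.0387)
f = exp(-0.3695) = 0.6911

0.691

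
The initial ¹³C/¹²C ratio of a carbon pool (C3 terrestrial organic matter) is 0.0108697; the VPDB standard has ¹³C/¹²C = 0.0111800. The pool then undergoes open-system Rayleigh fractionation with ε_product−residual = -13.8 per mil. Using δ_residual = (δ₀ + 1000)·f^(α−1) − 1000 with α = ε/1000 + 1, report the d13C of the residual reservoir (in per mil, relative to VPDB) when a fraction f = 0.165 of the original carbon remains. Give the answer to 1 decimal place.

δ₀ = (0.0108697/0.0111800 − 1)×1000 = (0.972245 − 1)×1000 = -27.755 per mil
α − 1 = ε/1000 = -0.0138
f^(α−1) = 0.165^(-0.0138) = 1.025177
δ_res = (-27.755 + 1000) × 1.025177 − 1000 = 996.723 − 1000 = -3.28 per mil

-3.3 per mil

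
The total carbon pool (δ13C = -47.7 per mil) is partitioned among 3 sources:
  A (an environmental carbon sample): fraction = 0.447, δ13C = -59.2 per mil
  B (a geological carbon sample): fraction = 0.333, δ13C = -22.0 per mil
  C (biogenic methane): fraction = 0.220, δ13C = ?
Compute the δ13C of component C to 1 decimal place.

-63.2 per mil

Isotope mass balance: δ_bulk = Σ fᵢ·δᵢ.
-47.7 = 0.447×(-59.2) + 0.333×(-22.0) + 0.220×δ_C
0.220·δ_C = -47.7 − (-33.788) = -13.912
δ_C = -13.912 / 0.220 = -63.23 per mil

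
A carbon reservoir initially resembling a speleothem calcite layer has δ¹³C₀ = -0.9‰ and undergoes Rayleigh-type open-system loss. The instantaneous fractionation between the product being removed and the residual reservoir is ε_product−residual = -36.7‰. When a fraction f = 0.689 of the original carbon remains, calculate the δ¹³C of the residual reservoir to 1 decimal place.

Rayleigh residual: δ_res = (δ₀ + 1000)·f^(α−1) − 1000
α = ε/1000 + 1 = 0.96330, so α − 1 = -0.03670
f^(α−1) = 0.689^(-0.03670) = 1.013765
δ_res = (-0.9 + 1000) × 1.013765 − 1000 = 1012.853 − 1000 = 12.85‰

12.9‰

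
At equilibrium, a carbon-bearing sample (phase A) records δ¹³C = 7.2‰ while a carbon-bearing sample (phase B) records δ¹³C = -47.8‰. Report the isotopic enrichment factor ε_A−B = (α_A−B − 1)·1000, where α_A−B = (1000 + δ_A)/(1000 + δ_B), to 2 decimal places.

α_A−B = (1000 + 7.2) / (1000 + -47.8) = 1007.2 / 952.2 = 1.057761
ε_A−B = (1.057761 − 1) × 1000 = 57.761‰
(The approximation ε ≈ δ_A − δ_B would give 55.0‰.)

57.76‰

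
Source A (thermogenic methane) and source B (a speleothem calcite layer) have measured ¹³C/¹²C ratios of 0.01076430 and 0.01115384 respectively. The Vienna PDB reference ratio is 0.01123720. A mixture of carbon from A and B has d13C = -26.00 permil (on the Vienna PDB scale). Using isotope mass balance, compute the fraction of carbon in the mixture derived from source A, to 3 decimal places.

0.536

δ_A = (0.01076430/0.01123720 − 1)×1000 = (0.957917 − 1)×1000 = -42.083 permil
δ_B = (0.01115384/0.01123720 − 1)×1000 = (0.992582 − 1)×1000 = -7.418 permil
f_A = (δ_mix − δ_B)/(δ_A − δ_B) = (-26.00 − (-7.418))/(-42.083 − (-7.418))
f_A = -18.582 / -34.665 = 0.5360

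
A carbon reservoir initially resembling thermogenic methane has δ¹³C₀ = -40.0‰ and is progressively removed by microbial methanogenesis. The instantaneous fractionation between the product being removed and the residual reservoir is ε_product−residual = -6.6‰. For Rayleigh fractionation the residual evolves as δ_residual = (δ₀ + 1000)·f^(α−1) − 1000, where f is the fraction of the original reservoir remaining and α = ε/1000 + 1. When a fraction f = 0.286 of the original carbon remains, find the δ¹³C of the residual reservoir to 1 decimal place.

Rayleigh residual: δ_res = (δ₀ + 1000)·f^(α−1) − 1000
α = ε/1000 + 1 = 0.99340, so α − 1 = -0.00660
f^(α−1) = 0.286^(-0.00660) = 1.008296
δ_res = (-40.0 + 1000) × 1.008296 − 1000 = 967.964 − 1000 = -32.04‰

-32.0‰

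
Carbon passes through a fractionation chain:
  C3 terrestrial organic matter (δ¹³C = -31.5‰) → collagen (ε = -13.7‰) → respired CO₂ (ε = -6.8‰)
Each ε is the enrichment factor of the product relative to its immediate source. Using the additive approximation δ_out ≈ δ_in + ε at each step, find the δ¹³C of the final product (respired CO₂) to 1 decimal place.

-52.0‰

step 1: δ ≈ -31.5 + (-13.7) = -45.2‰
step 2: δ ≈ -45.2 + (-6.8) = -52.0‰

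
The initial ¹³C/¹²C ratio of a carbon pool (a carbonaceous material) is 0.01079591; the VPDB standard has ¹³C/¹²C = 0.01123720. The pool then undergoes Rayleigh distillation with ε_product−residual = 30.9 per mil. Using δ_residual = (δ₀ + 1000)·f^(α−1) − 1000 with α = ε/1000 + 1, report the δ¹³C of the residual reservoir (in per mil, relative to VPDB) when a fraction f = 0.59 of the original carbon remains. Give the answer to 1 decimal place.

δ₀ = (0.01079591/0.01123720 − 1)×1000 = (0.960730 − 1)×1000 = -39.270 per mil
α − 1 = ε/1000 = 0.0309
f^(α−1) = 0.59^(0.0309) = 0.983828
δ_res = (-39.270 + 1000) × 0.983828 − 1000 = 945.193 − 1000 = -54.81 per mil

-54.8 per mil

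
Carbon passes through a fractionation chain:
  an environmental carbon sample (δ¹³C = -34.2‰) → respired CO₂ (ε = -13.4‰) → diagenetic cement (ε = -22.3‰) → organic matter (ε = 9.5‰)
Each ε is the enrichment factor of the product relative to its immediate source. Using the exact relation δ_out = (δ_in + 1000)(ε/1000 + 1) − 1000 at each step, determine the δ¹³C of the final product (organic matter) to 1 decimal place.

step 1: δ = (-34.20 + 1000)·(-13.4/1000 + 1) − 1000 = -47.14‰
step 2: δ = (-47.14 + 1000)·(-22.3/1000 + 1) − 1000 = -68.39‰
step 3: δ = (-68.39 + 1000)·(9.5/1000 + 1) − 1000 = -59.54‰

-59.5‰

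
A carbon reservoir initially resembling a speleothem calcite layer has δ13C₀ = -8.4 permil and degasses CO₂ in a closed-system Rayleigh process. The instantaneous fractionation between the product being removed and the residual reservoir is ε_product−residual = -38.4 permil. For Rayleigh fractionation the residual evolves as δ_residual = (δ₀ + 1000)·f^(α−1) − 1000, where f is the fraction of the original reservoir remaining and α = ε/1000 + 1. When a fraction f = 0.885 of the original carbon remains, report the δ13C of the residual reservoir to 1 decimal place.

Rayleigh residual: δ_res = (δ₀ + 1000)·f^(α−1) − 1000
α = ε/1000 + 1 = 0.96160, so α − 1 = -0.03840
f^(α−1) = 0.885^(-0.03840) = 1.004702
δ_res = (-8.4 + 1000) × 1.004702 − 1000 = 996.263 − 1000 = -3.74 permil

-3.7 permil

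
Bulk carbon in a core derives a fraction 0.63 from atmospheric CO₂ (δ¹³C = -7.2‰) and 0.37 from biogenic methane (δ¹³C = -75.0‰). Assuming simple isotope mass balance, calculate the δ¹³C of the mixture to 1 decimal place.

δ_mix = f_A·δ_A + f_B·δ_B
δ_mix = 0.63 × (-7.2) + 0.37 × (-75.0)
δ_mix = -4.54 + -27.75 = -32.29‰

-32.3‰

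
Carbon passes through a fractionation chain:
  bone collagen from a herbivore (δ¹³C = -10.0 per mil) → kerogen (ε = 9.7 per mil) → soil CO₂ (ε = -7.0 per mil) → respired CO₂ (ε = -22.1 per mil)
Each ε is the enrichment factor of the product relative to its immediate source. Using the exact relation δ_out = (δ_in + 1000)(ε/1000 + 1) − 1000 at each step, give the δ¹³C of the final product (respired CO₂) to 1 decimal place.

step 1: δ = (-10.00 + 1000)·(9.7/1000 + 1) − 1000 = -0.40 per mil
step 2: δ = (-0.40 + 1000)·(-7.0/1000 + 1) − 1000 = -7.39 per mil
step 3: δ = (-7.39 + 1000)·(-22.1/1000 + 1) − 1000 = -29.33 per mil

-29.3 per mil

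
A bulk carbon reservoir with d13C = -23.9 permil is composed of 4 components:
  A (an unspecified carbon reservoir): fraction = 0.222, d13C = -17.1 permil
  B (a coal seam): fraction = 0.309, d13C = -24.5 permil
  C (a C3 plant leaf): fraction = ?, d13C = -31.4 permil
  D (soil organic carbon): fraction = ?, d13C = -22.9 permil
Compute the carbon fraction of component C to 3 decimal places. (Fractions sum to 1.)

0.211

Let f_C and f_D be the unknown fractions; fractions sum to 1 so f_C + f_D = 0.469.
Mass balance: Σ fᵢ·δᵢ = δ_bulk ⇒ f_C·(-31.4) + f_D·(-22.9) = -23.9 − (-11.367) = -12.533
Substitute f_D = 0.469 − f_C:
f_C·(-31.4 − -22.9) = -12.533 − 0.469×(-22.9) = -1.793
f_C = -1.793 / -8.5 = 0.2110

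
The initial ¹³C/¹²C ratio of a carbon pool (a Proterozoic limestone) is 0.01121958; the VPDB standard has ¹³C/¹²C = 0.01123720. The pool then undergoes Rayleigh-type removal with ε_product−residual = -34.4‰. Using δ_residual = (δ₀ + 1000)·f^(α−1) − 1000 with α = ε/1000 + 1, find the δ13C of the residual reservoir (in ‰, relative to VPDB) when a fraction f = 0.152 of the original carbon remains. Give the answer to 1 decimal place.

δ₀ = (0.01121958/0.01123720 − 1)×1000 = (0.998432 − 1)×1000 = -1.568‰
α − 1 = ε/1000 = -0.0344
f^(α−1) = 0.152^(-0.0344) = 1.066951
δ_res = (-1.568 + 1000) × 1.066951 − 1000 = 1065.278 − 1000 = 65.28‰

65.3‰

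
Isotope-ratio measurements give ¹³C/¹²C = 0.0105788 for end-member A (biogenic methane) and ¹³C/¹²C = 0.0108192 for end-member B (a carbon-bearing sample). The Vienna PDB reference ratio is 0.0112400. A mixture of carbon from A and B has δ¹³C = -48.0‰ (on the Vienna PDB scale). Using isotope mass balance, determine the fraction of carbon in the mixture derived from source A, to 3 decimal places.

0.494

δ_A = (0.0105788/0.0112400 − 1)×1000 = (0.941174 − 1)×1000 = -58.826‰
δ_B = (0.0108192/0.0112400 − 1)×1000 = (0.962562 − 1)×1000 = -37.438‰
f_A = (δ_mix − δ_B)/(δ_A − δ_B) = (-48.0 − (-37.438))/(-58.826 − (-37.438))
f_A = -10.562 / -21.388 = 0.4938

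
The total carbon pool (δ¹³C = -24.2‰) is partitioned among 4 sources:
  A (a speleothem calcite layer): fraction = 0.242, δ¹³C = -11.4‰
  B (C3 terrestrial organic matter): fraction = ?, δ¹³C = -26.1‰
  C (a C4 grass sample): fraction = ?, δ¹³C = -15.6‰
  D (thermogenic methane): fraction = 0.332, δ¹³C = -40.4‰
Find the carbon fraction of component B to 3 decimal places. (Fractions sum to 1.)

0.132

Let f_B and f_C be the unknown fractions; fractions sum to 1 so f_B + f_C = 0.426.
Mass balance: Σ fᵢ·δᵢ = δ_bulk ⇒ f_B·(-26.1) + f_C·(-15.6) = -24.2 − (-16.172) = -8.028
Substitute f_C = 0.426 − f_B:
f_B·(-26.1 − -15.6) = -8.028 − 0.426×(-15.6) = -1.383
f_B = -1.383 / -10.5 = 0.1317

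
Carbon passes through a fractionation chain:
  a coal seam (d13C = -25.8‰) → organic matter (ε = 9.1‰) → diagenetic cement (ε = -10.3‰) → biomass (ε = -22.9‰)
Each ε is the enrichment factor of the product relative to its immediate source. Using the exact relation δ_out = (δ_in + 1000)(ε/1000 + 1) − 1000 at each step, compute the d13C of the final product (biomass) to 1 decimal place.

step 1: δ = (-25.80 + 1000)·(9.1/1000 + 1) − 1000 = -16.93‰
step 2: δ = (-16.93 + 1000)·(-10.3/1000 + 1) − 1000 = -27.06‰
step 3: δ = (-27.06 + 1000)·(-22.9/1000 + 1) − 1000 = -49.34‰

-49.3‰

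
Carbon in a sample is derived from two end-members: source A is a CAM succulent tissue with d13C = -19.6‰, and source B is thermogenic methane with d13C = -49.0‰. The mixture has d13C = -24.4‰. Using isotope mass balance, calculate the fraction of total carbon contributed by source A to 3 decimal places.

δ_mix = f_A·δ_A + (1 − f_A)·δ_B  ⇒  f_A = (δ_mix − δ_B)/(δ_A − δ_B)
f_A = (-24.4 − (-49.0)) / (-19.6 − (-49.0))
f_A = 24.6 / 29.4 = 0.8367

0.837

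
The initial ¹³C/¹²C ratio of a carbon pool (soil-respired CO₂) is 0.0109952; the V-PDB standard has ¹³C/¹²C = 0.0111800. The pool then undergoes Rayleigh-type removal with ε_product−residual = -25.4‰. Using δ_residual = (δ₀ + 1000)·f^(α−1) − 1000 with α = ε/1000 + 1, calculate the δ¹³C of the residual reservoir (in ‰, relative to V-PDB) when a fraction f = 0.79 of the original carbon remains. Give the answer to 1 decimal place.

-10.6‰

δ₀ = (0.0109952/0.0111800 − 1)×1000 = (0.983470 − 1)×1000 = -16.530‰
α − 1 = ε/1000 = -0.0254
f^(α−1) = 0.79^(-0.0254) = 1.006005
δ_res = (-16.530 + 1000) × 1.006005 − 1000 = 989.377 − 1000 = -10.62‰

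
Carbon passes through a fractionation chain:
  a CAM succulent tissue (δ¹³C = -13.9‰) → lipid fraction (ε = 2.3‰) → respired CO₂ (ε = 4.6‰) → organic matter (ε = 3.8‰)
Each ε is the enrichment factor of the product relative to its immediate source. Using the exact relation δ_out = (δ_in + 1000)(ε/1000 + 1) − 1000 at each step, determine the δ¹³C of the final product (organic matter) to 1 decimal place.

-3.3‰

step 1: δ = (-13.90 + 1000)·(2.3/1000 + 1) − 1000 = -11.63‰
step 2: δ = (-11.63 + 1000)·(4.6/1000 + 1) − 1000 = -7.09‰
step 3: δ = (-7.09 + 1000)·(3.8/1000 + 1) − 1000 = -3.31‰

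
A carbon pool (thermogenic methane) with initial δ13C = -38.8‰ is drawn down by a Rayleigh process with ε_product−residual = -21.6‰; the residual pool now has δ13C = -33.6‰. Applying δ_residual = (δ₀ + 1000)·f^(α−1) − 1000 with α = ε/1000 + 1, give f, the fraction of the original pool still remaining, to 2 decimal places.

α − 1 = ε/1000 = -0.0216
(δ_res + 1000)/(δ₀ + 1000) = (-33.6 + 1000)/(-38.8 + 1000) = 966.4/961.2 = 1.005410
f = 1.005410^(1/-0.0216) = exp(ln(1.005410)/-0.0216) = exp(0.00540/-0.0216)
f = exp(-0.2498) = 0.7790

0.78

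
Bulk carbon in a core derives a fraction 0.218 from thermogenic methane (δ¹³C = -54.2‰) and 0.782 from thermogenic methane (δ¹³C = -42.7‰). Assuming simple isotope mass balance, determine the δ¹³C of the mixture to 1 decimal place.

-45.2‰

δ_mix = f_A·δ_A + f_B·δ_B
δ_mix = 0.218 × (-54.2) + 0.782 × (-42.7)
δ_mix = -11.82 + -33.39 = -45.21‰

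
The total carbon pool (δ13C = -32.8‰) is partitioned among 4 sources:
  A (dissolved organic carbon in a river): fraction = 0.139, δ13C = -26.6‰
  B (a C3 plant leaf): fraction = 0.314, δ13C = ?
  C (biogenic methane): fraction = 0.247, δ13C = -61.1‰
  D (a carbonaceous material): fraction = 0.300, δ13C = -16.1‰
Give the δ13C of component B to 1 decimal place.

-29.2‰

Isotope mass balance: δ_bulk = Σ fᵢ·δᵢ.
-32.8 = 0.139×(-26.6) + 0.314×δ_B + 0.247×(-61.1) + 0.300×(-16.1)
0.314·δ_B = -32.8 − (-23.619) = -9.181
δ_B = -9.181 / 0.314 = -29.24‰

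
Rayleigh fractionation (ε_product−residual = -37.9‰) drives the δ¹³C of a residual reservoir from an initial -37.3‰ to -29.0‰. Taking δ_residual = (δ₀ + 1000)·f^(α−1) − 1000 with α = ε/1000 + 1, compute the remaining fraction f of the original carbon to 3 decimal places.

α − 1 = ε/1000 = -0.0379
(δ_res + 1000)/(δ₀ + 1000) = (-29.0 + 1000)/(-37.3 + 1000) = 971.0/962.7 = 1.008622
f = 1.008622^(1/-0.0379) = exp(ln(1.008622)/-0.0379) = exp(0.00858/-0.0379)
f = exp(-0.2265) = 0.7973

0.797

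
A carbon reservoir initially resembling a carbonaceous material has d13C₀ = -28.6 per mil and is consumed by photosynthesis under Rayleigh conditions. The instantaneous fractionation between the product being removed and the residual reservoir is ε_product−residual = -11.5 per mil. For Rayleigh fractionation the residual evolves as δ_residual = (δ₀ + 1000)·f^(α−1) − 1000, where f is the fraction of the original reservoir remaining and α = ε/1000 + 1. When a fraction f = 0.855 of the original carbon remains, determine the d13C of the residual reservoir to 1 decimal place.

Rayleigh residual: δ_res = (δ₀ + 1000)·f^(α−1) − 1000
α = ε/1000 + 1 = 0.98850, so α − 1 = -0.01150
f^(α−1) = 0.855^(-0.01150) = 1.001803
δ_res = (-28.6 + 1000) × 1.001803 − 1000 = 973.152 − 1000 = -26.85 per mil

-26.8 per mil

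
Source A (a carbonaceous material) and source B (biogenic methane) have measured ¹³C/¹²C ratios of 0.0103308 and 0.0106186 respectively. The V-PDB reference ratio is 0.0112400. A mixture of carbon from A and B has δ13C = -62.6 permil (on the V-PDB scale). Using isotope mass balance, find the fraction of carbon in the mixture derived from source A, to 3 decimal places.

δ_A = (0.0103308/0.0112400 − 1)×1000 = (0.919110 − 1)×1000 = -80.890 permil
δ_B = (0.0106186/0.0112400 − 1)×1000 = (0.944715 − 1)×1000 = -55.285 permil
f_A = (δ_mix − δ_B)/(δ_A − δ_B) = (-62.6 − (-55.285))/(-80.890 − (-55.285))
f_A = -7.315 / -25.605 = 0.2857

0.286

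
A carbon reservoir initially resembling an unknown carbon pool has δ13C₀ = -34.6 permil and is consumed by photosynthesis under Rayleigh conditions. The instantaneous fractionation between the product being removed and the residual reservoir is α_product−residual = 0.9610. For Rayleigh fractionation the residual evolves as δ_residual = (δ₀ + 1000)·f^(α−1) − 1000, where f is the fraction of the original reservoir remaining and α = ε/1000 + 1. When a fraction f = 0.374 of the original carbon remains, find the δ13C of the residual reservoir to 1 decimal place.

3.1 permil

Rayleigh residual: δ_res = (δ₀ + 1000)·f^(α−1) − 1000
α − 1 = -0.03900
f^(α−1) = 0.374^(-0.03900) = 1.039102
δ_res = (-34.6 + 1000) × 1.039102 − 1000 = 1003.149 − 1000 = 3.15 permil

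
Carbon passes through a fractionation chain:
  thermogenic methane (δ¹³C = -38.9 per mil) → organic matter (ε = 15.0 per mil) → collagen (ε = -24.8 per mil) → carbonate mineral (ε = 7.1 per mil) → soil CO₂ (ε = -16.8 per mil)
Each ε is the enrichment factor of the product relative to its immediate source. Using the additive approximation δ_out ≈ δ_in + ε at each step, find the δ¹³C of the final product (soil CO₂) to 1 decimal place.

step 1: δ ≈ -38.9 + (15.0) = -23.9 per mil
step 2: δ ≈ -23.9 + (-24.8) = -48.7 per mil
step 3: δ ≈ -48.7 + (7.1) = -41.6 per mil
step 4: δ ≈ -41.6 + (-16.8) = -58.4 per mil

-58.4 per mil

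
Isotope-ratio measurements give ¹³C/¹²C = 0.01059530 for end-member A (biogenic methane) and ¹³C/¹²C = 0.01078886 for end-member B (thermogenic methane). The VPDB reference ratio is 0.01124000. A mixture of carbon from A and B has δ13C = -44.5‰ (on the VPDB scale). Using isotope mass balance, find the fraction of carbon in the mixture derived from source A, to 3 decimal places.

0.253

δ_A = (0.01059530/0.01124000 − 1)×1000 = (0.942642 − 1)×1000 = -57.358‰
δ_B = (0.01078886/0.01124000 − 1)×1000 = (0.959863 − 1)×1000 = -40.137‰
f_A = (δ_mix − δ_B)/(δ_A − δ_B) = (-44.5 − (-40.137))/(-57.358 − (-40.137))
f_A = -4.363 / -17.221 = 0.2534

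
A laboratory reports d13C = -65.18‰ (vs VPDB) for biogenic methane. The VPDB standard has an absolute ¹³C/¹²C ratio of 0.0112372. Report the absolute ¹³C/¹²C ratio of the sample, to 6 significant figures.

R_sample = R_standard × (d13C/1000 + 1)
R_sample = 0.0112372 × (-65.18/1000 + 1) = 0.0112372 × 0.934820
R_sample = 0.0105048

0.0105048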